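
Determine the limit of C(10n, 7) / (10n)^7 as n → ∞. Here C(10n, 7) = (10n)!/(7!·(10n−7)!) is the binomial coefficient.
lim = 1/7! = 1/5040

With N = 10n → ∞: C(N, 7) / N^7 = [N(N−1)…(N−6)] / (7! · N^7) = (1/7!) · 1 · (1 − 1/(10n)) · … · (1 − 6/(10n)). Each factor → 1 as N → ∞, so the limit is 1/7! = 1/5040.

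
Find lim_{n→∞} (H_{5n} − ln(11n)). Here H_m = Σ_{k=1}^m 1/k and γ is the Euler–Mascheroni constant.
lim = ln(5/11) + γ

By Euler-Maclaurin, H_m = ln m + γ + O(1/m). So
  H_{5n} − ln(11n) = ln(5n) + γ − ln(11n) + O(1/n)
                       = ln(5/11) + γ + O(1/n).
Hence the limit is ln(5/11) + γ.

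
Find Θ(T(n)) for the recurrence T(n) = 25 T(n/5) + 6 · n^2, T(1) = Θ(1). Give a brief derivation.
T(n) = Θ(n^2 log n)

log_5 25 = 2, and f(n) = 6 · n^2 = Θ(n^(log_5 25)). This is Case 2 of the master theorem: T(n) = Θ(f(n) · log n) = Θ(n^2 log n).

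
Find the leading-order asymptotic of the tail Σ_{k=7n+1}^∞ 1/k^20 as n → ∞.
Σ_{k>7n} 1/k^20 ~ 1/(19 · (7n)^19)

Compare to the integral: ∫_{7n}^∞ x^(−20) dx = [−x^(−19)/19]_{7n}^∞ = 1/((20−1)·(7n)^19). Euler-Maclaurin then gives
  Σ_{k>7n} 1/k^20 = ∫_{7n}^∞ dx/x^20 − 1/(2·(7n)^20) + O(1/(7n)^21).
(Equivalently this is ζ(20) − Σ_{k≤7n} 1/k^20.)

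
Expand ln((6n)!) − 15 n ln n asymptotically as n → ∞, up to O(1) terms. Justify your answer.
ln((6n)!) − 15 n ln n = −9 n ln n + 6(ln 6 − 1) n + (1/2) ln(2π·6n) + O(1/n)

Stirling: ln((6n)!) = 6n ln(6n) − 6n + (1/2) ln(2π·6n) + O(1/n).
Expand 6n ln(6n) = 6n (ln n + ln 6) = 6n ln n + 6n ln 6.
Subtract 15n ln n: leading term is (6 − 15) n ln n = −9 n ln n. The next term is 6n ln 6 − 6n = 6(ln 6 − 1) n. Then the (1/2) ln(2π·6n) correction.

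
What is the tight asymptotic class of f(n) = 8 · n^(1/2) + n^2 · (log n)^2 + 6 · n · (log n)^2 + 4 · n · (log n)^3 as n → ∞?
f(n) ∈ Θ(n^2 · (log n)^2)

Compare the terms by growth order. For large n, n^a · (log n)^b dominates n^a' · (log n)^b' iff a > a', or (a = a' and b > b'). Ranking the 4 terms shows the dominant one is n^2 · (log n)^2. Hence f(n) ∈ Θ(n^2 · (log n)^2).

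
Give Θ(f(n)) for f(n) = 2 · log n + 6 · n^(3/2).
f(n) ∈ Θ(n^(3/2))

Compare the terms by growth order. For large n, n^a · (log n)^b dominates n^a' · (log n)^b' iff a > a', or (a = a' and b > b'). Ranking the 2 terms shows the dominant one is 6 · n^(3/2). Hence f(n) ∈ Θ(n^(3/2)).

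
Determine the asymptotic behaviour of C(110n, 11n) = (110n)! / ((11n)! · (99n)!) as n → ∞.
C(110n, 11n) ~ (10000000000/387420489)^(11n) · sqrt(5/(9π·11n))

Write N = 11n. Apply Stirling to each factorial:
  (10N)! ~ sqrt(2π·10N) · (10N/e)^(10N),
  N! ~ sqrt(2π N) · (N/e)^N,
  (9N)! ~ sqrt(2π·9N) · (9N/e)^(9N).
The exponential factors combine to (10N)^(10N) / (N^N · (9N)^(9N)) = 10^(10N)/9^(9N) = (10^10/9^9)^N = (10000000000/387420489)^N.
The square-root prefactors combine to sqrt(2π·10N) / (sqrt(2π N)·sqrt(2π·9N)) = sqrt(10 / (2π·9·N)) = sqrt(5/(9π·11n)).
Substituting N = 11n: C(110n, 11n) ~ (10000000000/387420489)^(11n) · sqrt(5/(9π·11n)).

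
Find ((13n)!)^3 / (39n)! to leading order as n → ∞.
((13n)!)^3/(39n)! ~ ((2π·13n)^(2/2) / sqrt(3)) · 3^(−3·13n)  →  0

Write N = 13n. Stirling: N! ~ sqrt(2π N)(N/e)^N and (3N)! ~ sqrt(2π·3N)·(3N/e)^(3N).
  (N!)^3/(3N)! ~ (2π N)^(3/2) (N/e)^(3N) / [sqrt(2π·3N) (3N/e)^(3N)]
     = (2π N)^(3/2) / sqrt(2π·3N) · (N/(3N))^(3N)
     = (2π N)^((3−1)/2) / sqrt(3) · 3^(−3N).
Since 3^3 > 1, the factor 3^(−3N) decays exponentially, so the ratio → 0. Substituting N = 13n gives the stated form.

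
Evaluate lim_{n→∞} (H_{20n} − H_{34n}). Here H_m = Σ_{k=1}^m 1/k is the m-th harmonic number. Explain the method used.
lim = ln(20/34) = ln(10/17)

Euler-Maclaurin gives H_m = ln m + γ + 1/(2m) + O(1/m^2). The γ and O(1/m) terms cancel in the difference:
  H_{20n} − H_{34n} = ln(20n) − ln(34n) + O(1/n) = ln(20/34) + O(1/n).
Hence the limit is ln(20/34) = ln(10/17).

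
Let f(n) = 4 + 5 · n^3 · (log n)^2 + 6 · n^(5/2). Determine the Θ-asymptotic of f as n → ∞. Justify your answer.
f(n) ∈ Θ(n^3 · (log n)^2)

Compare the terms by growth order. For large n, n^a · (log n)^b dominates n^a' · (log n)^b' iff a > a', or (a = a' and b > b'). Ranking the 3 terms shows the dominant one is 5 · n^3 · (log n)^2. Hence f(n) ∈ Θ(n^3 · (log n)^2).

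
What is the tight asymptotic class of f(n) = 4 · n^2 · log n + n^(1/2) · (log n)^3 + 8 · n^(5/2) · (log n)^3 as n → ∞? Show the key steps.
f(n) ∈ Θ(n^(5/2) · (log n)^3)

Compare the terms by growth order. For large n, n^a · (log n)^b dominates n^a' · (log n)^b' iff a > a', or (a = a' and b > b'). Ranking the 3 terms shows the dominant one is 8 · n^(5/2) · (log n)^3. Hence f(n) ∈ Θ(n^(5/2) · (log n)^3).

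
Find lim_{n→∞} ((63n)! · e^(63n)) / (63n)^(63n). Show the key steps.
lim = ∞

Stirling: (63n)! ~ sqrt(2π·63n) · (63n/e)^(63n). Hence
  (63n)! · e^(63n) / (63n)^(63n) ~ sqrt(2π·63n) = sqrt(2π·63) · sqrt(n) → ∞.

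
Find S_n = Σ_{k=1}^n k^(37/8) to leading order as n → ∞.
S_n ~ (8/45) · n^(45/8)

Integral comparison: Σ_{k=1}^n k^(37/8) = ∫_0^n x^(37/8) dx + O(n^(37/8)). The integral is n^(1 + 37/8) / (1 + 37/8) = n^((37+8)/8) / ((37+8)/8) = (8/45) · n^(45/8).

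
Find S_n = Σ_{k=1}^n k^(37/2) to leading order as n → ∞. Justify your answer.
S_n ~ (2/39) · n^(39/2)

Integral comparison: Σ_{k=1}^n k^(37/2) = ∫_0^n x^(37/2) dx + O(n^(37/2)). The integral is n^(1 + 37/2) / (1 + 37/2) = n^((37+2)/2) / ((37+2)/2) = (2/39) · n^(39/2).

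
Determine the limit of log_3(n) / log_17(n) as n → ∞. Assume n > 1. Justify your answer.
lim = ln(17) / ln(3) = log_3(17)

Change of base: log_3(n) = ln n / ln 3 and log_17(n) = ln n / ln 17. The ratio is (ln n / ln 3) · (ln 17 / ln n) = ln 17 / ln 3, a constant independent of n. So the limit is ln 17 / ln 3 = log_3(17).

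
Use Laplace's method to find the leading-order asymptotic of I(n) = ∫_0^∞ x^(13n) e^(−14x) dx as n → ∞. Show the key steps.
I(n) ~ (sqrt(2π·13n) / 14) · (13n/(14e))^(13n)

Write the integrand as exp(13n ln x − 14x) and set f(x) = 13n ln x − 14x. Then f'(x) = 13n/x − 14 = 0 at x* = 13n/14, and f''(x*) = −13n/x*^2 = −14^2/(13n). Laplace's method (interior maximum) gives
  I(n) ~ e^(f(x*)) · sqrt(2π / |f''(x*)|)
        = exp(13n ln(13n/14) − 13n) · sqrt(2π · 13n / 14^2)
        = (13n/14)^(13n) e^(−13n) · sqrt(2π·13n) / 14
        = (sqrt(2π·13n) / 14) · (13n/(14e))^(13n).
This matches Γ(13n+1)/14^(13n+1) with Stirling applied to Γ.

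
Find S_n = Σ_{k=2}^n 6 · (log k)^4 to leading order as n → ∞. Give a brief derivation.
S_n ~ 6 · n · (log n)^4

By integral comparison, S_n = ∫_1^n 6 · (log x)^4 dx + O((log n)^4). For the integral, the leading term of ∫_1^n (log x)^4 dx is n · (log n)^4 (by repeated integration by parts; each step lowers the log-exponent and produces a relatively O(1/log n) correction). Hence S_n ~ 6 · n · (log n)^4.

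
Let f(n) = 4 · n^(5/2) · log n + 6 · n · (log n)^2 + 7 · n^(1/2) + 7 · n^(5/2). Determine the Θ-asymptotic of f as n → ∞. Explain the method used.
f(n) ∈ Θ(n^(5/2) · log n)

Compare the terms by growth order. For large n, n^a · (log n)^b dominates n^a' · (log n)^b' iff a > a', or (a = a' and b > b'). Ranking the 4 terms shows the dominant one is 4 · n^(5/2) · log n. Hence f(n) ∈ Θ(n^(5/2) · log n).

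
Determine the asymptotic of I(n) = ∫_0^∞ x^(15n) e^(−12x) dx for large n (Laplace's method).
I(n) ~ (sqrt(2π·15n) / 12) · (15n/(12e))^(15n)

Write the integrand as exp(15n ln x − 12x) and set f(x) = 15n ln x − 12x. Then f'(x) = 15n/x − 12 = 0 at x* = 15n/12, and f''(x*) = −15n/x*^2 = −12^2/(15n). Laplace's method (interior maximum) gives
  I(n) ~ e^(f(x*)) · sqrt(2π / |f''(x*)|)
        = exp(15n ln(15n/12) − 15n) · sqrt(2π · 15n / 12^2)
        = (15n/12)^(15n) e^(−15n) · sqrt(2π·15n) / 12
        = (sqrt(2π·15n) / 12) · (15n/(12e))^(15n).
This matches Γ(15n+1)/12^(15n+1) with Stirling applied to Γ.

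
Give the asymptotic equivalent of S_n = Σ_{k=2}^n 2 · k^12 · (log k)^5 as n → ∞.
S_n ~ 2 · n^13 · (log n)^5 / 13

By integral comparison, S_n = ∫_1^n 2 · x^12 · (log x)^5 dx + O(n^12 · (log n)^5). For the integral, the leading term of ∫_1^n x^12 (log x)^5 dx is n^13/13 · (log n)^5 (by repeated integration by parts; each step lowers the log-exponent and produces a relatively O(1/log n) correction). Hence S_n ~ 2 · n^13 · (log n)^5 / 13.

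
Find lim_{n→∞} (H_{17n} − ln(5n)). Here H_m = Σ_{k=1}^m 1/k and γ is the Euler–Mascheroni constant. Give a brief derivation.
lim = ln(17/5) + γ

By Euler-Maclaurin, H_m = ln m + γ + O(1/m). So
  H_{17n} − ln(5n) = ln(17n) + γ − ln(5n) + O(1/n)
                       = ln(17/5) + γ + O(1/n).
Hence the limit is ln(17/5) + γ.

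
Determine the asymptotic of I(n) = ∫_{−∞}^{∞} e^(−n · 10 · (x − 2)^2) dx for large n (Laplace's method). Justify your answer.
I(n) = sqrt(π/(10n))

Here φ(x) = 10 · (x − 2)^2 has its unique minimum at x* = 2 with φ(x*) = 0 and φ''(x*) = 20. Laplace's method gives
  I(n) ~ e^(−n φ(x*)) · sqrt(2π / (n · φ''(x*))) = sqrt(2π / (20n)) = sqrt(π/(10n)).
This is exact: substituting u = (x − 2)·sqrt(10n) gives I(n) = (1/sqrt(10n)) ∫_{−∞}^{∞} e^(−u^2) du = sqrt(π/(10n)).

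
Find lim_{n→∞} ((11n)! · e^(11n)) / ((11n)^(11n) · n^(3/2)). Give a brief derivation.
lim = 0

Stirling: (11n)! ~ sqrt(2π·11n) · (11n/e)^(11n). Hence
  (11n)! · e^(11n) / (11n)^(11n) ~ sqrt(2π·11n).
Dividing by n^(3/2): sqrt(2π·11n) / n^(3/2) = sqrt(2π·11) · n^((1−3)/2), so the expression behaves like sqrt(2π·11) · n^((1−3)/2) → 0.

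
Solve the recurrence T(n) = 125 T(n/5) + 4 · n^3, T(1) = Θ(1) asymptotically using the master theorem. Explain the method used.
T(n) = Θ(n^3 log n)

log_5 125 = 3, and f(n) = 4 · n^3 = Θ(n^(log_5 125)). This is Case 2 of the master theorem: T(n) = Θ(f(n) · log n) = Θ(n^3 log n).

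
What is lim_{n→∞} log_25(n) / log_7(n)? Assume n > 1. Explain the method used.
lim = ln(7) / ln(25) = log_25(7)

Change of base: log_25(n) = ln n / ln 25 and log_7(n) = ln n / ln 7. The ratio is (ln n / ln 25) · (ln 7 / ln n) = ln 7 / ln 25, a constant independent of n. So the limit is ln 7 / ln 25 = log_25(7).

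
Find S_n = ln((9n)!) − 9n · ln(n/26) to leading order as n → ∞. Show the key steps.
S_n ~ 9n · (ln 234 − 1) + O(ln n)

Stirling: ln((9n)!) = 9n ln(9n) − 9n + O(ln n).
  S_n = 9n ln(9n) − 9n − 9n ln(n/26) + O(ln n)
      = 9n ln(9n) − 9n ln n + 9n ln 26 − 9n + O(ln n)
      = 9n ln 9 + 9n ln 26 − 9n + O(ln n)
      = 9n (ln 234 − 1) + O(ln n).
Numerically ln(234) − 1 ≈ 4.4553.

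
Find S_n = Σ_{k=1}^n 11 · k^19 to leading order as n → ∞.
S_n ~ 11 · n^20 / 20

By integral comparison (Euler-Maclaurin), Σ_{k=1}^n 11 · k^19 = 11 · ∫_0^n x^19 dx + O(n^19) = 11 · n^20/20 + O(n^19). (Equivalently, Faulhaber's formula gives the same leading term.)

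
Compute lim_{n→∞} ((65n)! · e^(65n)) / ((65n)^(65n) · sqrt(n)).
lim = sqrt(2π·65)

Stirling: (65n)! ~ sqrt(2π·65n) · (65n/e)^(65n). Hence
  (65n)! · e^(65n) / (65n)^(65n) ~ sqrt(2π·65n).
Dividing by sqrt(n): sqrt(2π·65n) / sqrt(n) = sqrt(2π·65) · n^((1−1)/2), so the limit is sqrt(2π·65).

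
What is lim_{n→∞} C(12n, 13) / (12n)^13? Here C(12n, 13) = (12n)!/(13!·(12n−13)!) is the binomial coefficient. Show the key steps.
lim = 1/13! = 1/6227020800

With N = 12n → ∞: C(N, 13) / N^13 = [N(N−1)…(N−12)] / (13! · N^13) = (1/13!) · 1 · (1 − 1/(12n)) · … · (1 − 12/(12n)). Each factor → 1 as N → ∞, so the limit is 1/13! = 1/6227020800.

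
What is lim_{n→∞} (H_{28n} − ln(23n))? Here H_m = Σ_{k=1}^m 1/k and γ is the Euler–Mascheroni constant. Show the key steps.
lim = ln(28/23) + γ

By Euler-Maclaurin, H_m = ln m + γ + O(1/m). So
  H_{28n} − ln(23n) = ln(28n) + γ − ln(23n) + O(1/n)
                       = ln(28/23) + γ + O(1/n).
Hence the limit is ln(28/23) + γ.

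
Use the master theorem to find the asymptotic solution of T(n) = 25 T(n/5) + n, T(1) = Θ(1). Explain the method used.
T(n) = Θ(n^2)

Master theorem: compare f(n) = n to n^(log_5 25) where log_5 25 = 2. Since 1 < log_5 25, we have f(n) = O(n^(log_5 25 − ε)) for some ε > 0 — Case 1. Hence T(n) = Θ(n^(log_5 25)) = Θ(n^2).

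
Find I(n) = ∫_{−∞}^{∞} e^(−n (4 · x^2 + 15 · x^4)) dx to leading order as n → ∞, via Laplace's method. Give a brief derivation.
I(n) ~ sqrt(π/(4n))

φ(x) = 4 · x^2 + 15 · x^4 has its unique global minimum at x* = 0 (since φ'(x) = 8x + 60x^3 = 0 only at x = 0 for real x with both coefficients positive, and φ → ∞ as |x| → ∞). At x* = 0, φ(0) = 0 and φ''(0) = 8. Laplace's method then gives
  I(n) ~ sqrt(2π / (n · φ''(0))) · e^(−n φ(0)) = sqrt(2π / (8n)) = sqrt(π/(4n)).
The 15 · x^4 term contributes only at subleading order (an O(1/n) relative correction).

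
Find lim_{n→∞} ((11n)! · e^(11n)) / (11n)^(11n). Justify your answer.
lim = ∞

Stirling: (11n)! ~ sqrt(2π·11n) · (11n/e)^(11n). Hence
  (11n)! · e^(11n) / (11n)^(11n) ~ sqrt(2π·11n) = sqrt(2π·11) · sqrt(n) → ∞.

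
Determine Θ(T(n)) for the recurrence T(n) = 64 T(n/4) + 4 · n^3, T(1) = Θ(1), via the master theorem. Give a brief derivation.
T(n) = Θ(n^3 log n)

log_4 64 = 3, and f(n) = 4 · n^3 = Θ(n^(log_4 64)). This is Case 2 of the master theorem: T(n) = Θ(f(n) · log n) = Θ(n^3 log n).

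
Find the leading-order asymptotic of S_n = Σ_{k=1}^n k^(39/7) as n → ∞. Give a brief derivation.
S_n ~ (7/46) · n^(46/7)

Integral comparison: Σ_{k=1}^n k^(39/7) = ∫_0^n x^(39/7) dx + O(n^(39/7)). The integral is n^(1 + 39/7) / (1 + 39/7) = n^((39+7)/7) / ((39+7)/7) = (7/46) · n^(46/7).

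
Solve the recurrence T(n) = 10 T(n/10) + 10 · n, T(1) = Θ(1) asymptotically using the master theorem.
T(n) = Θ(n log n)

log_10 10 = 1, and f(n) = 10 · n = Θ(n^(log_10 10)). This is Case 2 of the master theorem: T(n) = Θ(f(n) · log n) = Θ(n log n).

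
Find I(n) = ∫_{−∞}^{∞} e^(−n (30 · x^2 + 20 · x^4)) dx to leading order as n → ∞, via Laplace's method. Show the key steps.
I(n) ~ sqrt(π/(30n))

φ(x) = 30 · x^2 + 20 · x^4 has its unique global minimum at x* = 0 (since φ'(x) = 60x + 80x^3 = 0 only at x = 0 for real x with both coefficients positive, and φ → ∞ as |x| → ∞). At x* = 0, φ(0) = 0 and φ''(0) = 60. Laplace's method then gives
  I(n) ~ sqrt(2π / (n · φ''(0))) · e^(−n φ(0)) = sqrt(2π / (60n)) = sqrt(π/(30n)).
The 20 · x^4 term contributes only at subleading order (an O(1/n) relative correction).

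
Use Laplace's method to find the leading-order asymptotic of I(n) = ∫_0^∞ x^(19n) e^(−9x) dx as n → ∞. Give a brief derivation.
I(n) ~ (sqrt(2π·19n) / 9) · (19n/(9e))^(19n)

Write the integrand as exp(19n ln x − 9x) and set f(x) = 19n ln x − 9x. Then f'(x) = 19n/x − 9 = 0 at x* = 19n/9, and f''(x*) = −19n/x*^2 = −9^2/(19n). Laplace's method (interior maximum) gives
  I(n) ~ e^(f(x*)) · sqrt(2π / |f''(x*)|)
        = exp(19n ln(19n/9) − 19n) · sqrt(2π · 19n / 9^2)
        = (19n/9)^(19n) e^(−19n) · sqrt(2π·19n) / 9
        = (sqrt(2π·19n) / 9) · (19n/(9e))^(19n).
This matches Γ(19n+1)/9^(19n+1) with Stirling applied to Γ.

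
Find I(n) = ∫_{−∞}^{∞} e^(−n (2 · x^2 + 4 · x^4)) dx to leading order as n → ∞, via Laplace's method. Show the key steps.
I(n) ~ sqrt(π/(2n))

φ(x) = 2 · x^2 + 4 · x^4 has its unique global minimum at x* = 0 (since φ'(x) = 4x + 16x^3 = 0 only at x = 0 for real x with both coefficients positive, and φ → ∞ as |x| → ∞). At x* = 0, φ(0) = 0 and φ''(0) = 4. Laplace's method then gives
  I(n) ~ sqrt(2π / (n · φ''(0))) · e^(−n φ(0)) = sqrt(2π / (4n)) = sqrt(π/(2n)).
The 4 · x^4 term contributes only at subleading order (an O(1/n) relative correction).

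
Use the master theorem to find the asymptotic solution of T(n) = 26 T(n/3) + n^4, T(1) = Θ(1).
T(n) = Θ(n^4)

log_3 26 ≈ 2.966. f(n) = n^4 dominates n^(log_3 26) since 4 > 2.966, and the regularity condition a·f(n/b) = 26·(n/3)^4 = (26/81)·n^4 ≤ c·f(n) holds with c = 26/81 ≈ 0.321 < 1. So this is Case 3: T(n) = Θ(f(n)) = Θ(n^4).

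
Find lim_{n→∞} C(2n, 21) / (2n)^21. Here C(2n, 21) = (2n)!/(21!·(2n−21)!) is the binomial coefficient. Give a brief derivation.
lim = 1/21! = 1/51090942171709440000

With N = 2n → ∞: C(N, 21) / N^21 = [N(N−1)…(N−20)] / (21! · N^21) = (1/21!) · 1 · (1 − 1/(2n)) · … · (1 − 20/(2n)). Each factor → 1 as N → ∞, so the limit is 1/21! = 1/51090942171709440000.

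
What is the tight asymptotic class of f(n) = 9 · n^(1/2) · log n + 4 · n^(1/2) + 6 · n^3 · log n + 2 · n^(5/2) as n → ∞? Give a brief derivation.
f(n) ∈ Θ(n^3 · log n)

Compare the terms by growth order. For large n, n^a · (log n)^b dominates n^a' · (log n)^b' iff a > a', or (a = a' and b > b'). Ranking the 4 terms shows the dominant one is 6 · n^3 · log n. Hence f(n) ∈ Θ(n^3 · log n).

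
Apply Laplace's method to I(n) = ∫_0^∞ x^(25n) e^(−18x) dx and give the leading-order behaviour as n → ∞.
I(n) ~ (sqrt(2π·25n) / 18) · (25n/(18e))^(25n)

Write the integrand as exp(25n ln x − 18x) and set f(x) = 25n ln x − 18x. Then f'(x) = 25n/x − 18 = 0 at x* = 25n/18, and f''(x*) = −25n/x*^2 = −18^2/(25n). Laplace's method (interior maximum) gives
  I(n) ~ e^(f(x*)) · sqrt(2π / |f''(x*)|)
        = exp(25n ln(25n/18) − 25n) · sqrt(2π · 25n / 18^2)
        = (25n/18)^(25n) e^(−25n) · sqrt(2π·25n) / 18
        = (sqrt(2π·25n) / 18) · (25n/(18e))^(25n).
This matches Γ(25n+1)/18^(25n+1) with Stirling applied to Γ.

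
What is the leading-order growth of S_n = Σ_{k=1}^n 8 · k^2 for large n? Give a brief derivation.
S_n ~ 8 · n^3 / 3

By integral comparison (Euler-Maclaurin), Σ_{k=1}^n 8 · k^2 = 8 · ∫_0^n x^2 dx + O(n^2) = 8 · n^3/3 + O(n^2). (Equivalently, Faulhaber's formula gives the same leading term.)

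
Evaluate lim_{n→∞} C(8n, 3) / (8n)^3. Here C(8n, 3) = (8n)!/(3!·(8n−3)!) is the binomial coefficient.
lim = 1/3! = 1/6

With N = 8n → ∞: C(N, 3) / N^3 = [N(N−1)…(N−2)] / (3! · N^3) = (1/3!) · 1 · (1 − 1/(8n)) · (1 − 2/(8n)). Each factor → 1 as N → ∞, so the limit is 1/3! = 1/6.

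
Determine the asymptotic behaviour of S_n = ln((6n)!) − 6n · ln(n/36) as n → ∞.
S_n ~ 6n · (ln 216 − 1) + O(ln n)

Stirling: ln((6n)!) = 6n ln(6n) − 6n + O(ln n).
  S_n = 6n ln(6n) − 6n − 6n ln(n/36) + O(ln n)
      = 6n ln(6n) − 6n ln n + 6n ln 36 − 6n + O(ln n)
      = 6n ln 6 + 6n ln 36 − 6n + O(ln n)
      = 6n (ln 216 − 1) + O(ln n).
Numerically ln(216) − 1 ≈ 4.3753.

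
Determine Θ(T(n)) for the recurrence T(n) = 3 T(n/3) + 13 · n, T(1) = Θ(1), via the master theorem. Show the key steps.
T(n) = Θ(n log n)

log_3 3 = 1, and f(n) = 13 · n = Θ(n^(log_3 3)). This is Case 2 of the master theorem: T(n) = Θ(f(n) · log n) = Θ(n log n).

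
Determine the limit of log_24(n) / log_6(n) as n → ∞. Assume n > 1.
lim = ln(6) / ln(24) = log_24(6)

Change of base: log_24(n) = ln n / ln 24 and log_6(n) = ln n / ln 6. The ratio is (ln n / ln 24) · (ln 6 / ln n) = ln 6 / ln 24, a constant independent of n. So the limit is ln 6 / ln 24 = log_24(6).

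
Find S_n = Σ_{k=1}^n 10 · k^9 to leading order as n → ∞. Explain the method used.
S_n ~ n^10

By integral comparison (Euler-Maclaurin), Σ_{k=1}^n 10 · k^9 = 10 · ∫_0^n x^9 dx + O(n^9) = 10 · n^10/10 = n^10 + O(n^9). (Equivalently, Faulhaber's formula gives the same leading term.)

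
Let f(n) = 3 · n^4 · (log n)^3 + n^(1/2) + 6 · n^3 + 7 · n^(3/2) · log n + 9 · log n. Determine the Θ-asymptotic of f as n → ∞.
f(n) ∈ Θ(n^4 · (log n)^3)

Compare the terms by growth order. For large n, n^a · (log n)^b dominates n^a' · (log n)^b' iff a > a', or (a = a' and b > b'). Ranking the 5 terms shows the dominant one is 3 · n^4 · (log n)^3. Hence f(n) ∈ Θ(n^4 · (log n)^3).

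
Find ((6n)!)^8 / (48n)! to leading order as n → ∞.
((6n)!)^8/(48n)! ~ ((2π·6n)^(7/2) / sqrt(8)) · 8^(−8·6n)  →  0

Write N = 6n. Stirling: N! ~ sqrt(2π N)(N/e)^N and (8N)! ~ sqrt(2π·8N)·(8N/e)^(8N).
  (N!)^8/(8N)! ~ (2π N)^(8/2) (N/e)^(8N) / [sqrt(2π·8N) (8N/e)^(8N)]
     = (2π N)^(8/2) / sqrt(2π·8N) · (N/(8N))^(8N)
     = (2π N)^((8−1)/2) / sqrt(8) · 8^(−8N).
Since 8^8 > 1, the factor 8^(−8N) decays exponentially, so the ratio → 0. Substituting N = 6n gives the stated form.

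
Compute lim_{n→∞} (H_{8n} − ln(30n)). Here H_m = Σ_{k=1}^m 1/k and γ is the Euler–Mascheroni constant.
lim = ln(4/15) + γ

By Euler-Maclaurin, H_m = ln m + γ + O(1/m). So
  H_{8n} − ln(30n) = ln(8n) + γ − ln(30n) + O(1/n)
                       = ln(8/30) + γ + O(1/n).
Hence the limit is ln(8/30) + γ (= ln(4/15)).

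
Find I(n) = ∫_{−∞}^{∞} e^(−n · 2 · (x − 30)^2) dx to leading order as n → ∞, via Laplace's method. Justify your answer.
I(n) = sqrt(π/(2n))

Here φ(x) = 2 · (x − 30)^2 has its unique minimum at x* = 30 with φ(x*) = 0 and φ''(x*) = 4. Laplace's method gives
  I(n) ~ e^(−n φ(x*)) · sqrt(2π / (n · φ''(x*))) = sqrt(2π / (4n)) = sqrt(π/(2n)).
This is exact: substituting u = (x − 30)·sqrt(2n) gives I(n) = (1/sqrt(2n)) ∫_{−∞}^{∞} e^(−u^2) du = sqrt(π/(2n)).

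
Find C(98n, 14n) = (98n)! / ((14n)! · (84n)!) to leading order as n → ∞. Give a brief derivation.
C(98n, 14n) ~ (823543/46656)^(14n) · sqrt(7/(12π·14n))

Write N = 14n. Apply Stirling to each factorial:
  (7N)! ~ sqrt(2π·7N) · (7N/e)^(7N),
  N! ~ sqrt(2π N) · (N/e)^N,
  (6N)! ~ sqrt(2π·6N) · (6N/e)^(6N).
The exponential factors combine to (7N)^(7N) / (N^N · (6N)^(6N)) = 7^(7N)/6^(6N) = (7^7/6^6)^N = (823543/46656)^N.
The square-root prefactors combine to sqrt(2π·7N) / (sqrt(2π N)·sqrt(2π·6N)) = sqrt(7 / (2π·6·N)) = sqrt(7/(12π·14n)).
Substituting N = 14n: C(98n, 14n) ~ (823543/46656)^(14n) · sqrt(7/(12π·14n)).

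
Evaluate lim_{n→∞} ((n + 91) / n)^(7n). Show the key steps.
lim = e^637

Rewrite as (1 + 91/n)^(7n). By the standard limit (1 + x/n)^n → e^x, we have (1 + 91/n)^n → e^91, and raising to the 7th power gives e^637.
More precisely, ln[(1 + 91/n)^(7n)] = 7n · ln(1 + 91/n) = 7n · (91/n + O(1/n^2)) = 637 + O(1/n) → 637.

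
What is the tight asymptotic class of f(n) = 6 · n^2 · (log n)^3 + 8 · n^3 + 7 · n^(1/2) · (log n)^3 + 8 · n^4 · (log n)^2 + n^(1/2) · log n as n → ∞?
f(n) ∈ Θ(n^4 · (log n)^2)

Compare the terms by growth order. For large n, n^a · (log n)^b dominates n^a' · (log n)^b' iff a > a', or (a = a' and b > b'). Ranking the 5 terms shows the dominant one is 8 · n^4 · (log n)^2. Hence f(n) ∈ Θ(n^4 · (log n)^2).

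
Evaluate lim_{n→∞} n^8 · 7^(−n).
lim = 0

Exponentials with base > 1 dominate every fixed polynomial: for any fixed c, n^c / 7^n → 0 as n → ∞ (e.g. by the ratio test, or by writing 7^n = e^(n ln 7) and noting e^(n ln 7) / n^c → ∞). Hence n^8 · 7^(−n) = n^8 / 7^n → 0.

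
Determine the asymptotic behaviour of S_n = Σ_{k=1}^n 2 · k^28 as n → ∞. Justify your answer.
S_n ~ 2 · n^29 / 29

By integral comparison (Euler-Maclaurin), Σ_{k=1}^n 2 · k^28 = 2 · ∫_0^n x^28 dx + O(n^28) = 2 · n^29/29 + O(n^28). (Equivalently, Faulhaber's formula gives the same leading term.)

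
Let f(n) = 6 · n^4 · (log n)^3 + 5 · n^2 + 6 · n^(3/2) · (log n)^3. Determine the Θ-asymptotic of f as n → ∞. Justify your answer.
f(n) ∈ Θ(n^4 · (log n)^3)

Compare the terms by growth order. For large n, n^a · (log n)^b dominates n^a' · (log n)^b' iff a > a', or (a = a' and b > b'). Ranking the 3 terms shows the dominant one is 6 · n^4 · (log n)^3. Hence f(n) ∈ Θ(n^4 · (log n)^3).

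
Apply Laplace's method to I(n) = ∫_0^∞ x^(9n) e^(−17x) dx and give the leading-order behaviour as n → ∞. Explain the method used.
I(n) ~ (sqrt(2π·9n) / 17) · (9n/(17e))^(9n)

Write the integrand as exp(9n ln x − 17x) and set f(x) = 9n ln x − 17x. Then f'(x) = 9n/x − 17 = 0 at x* = 9n/17, and f''(x*) = −9n/x*^2 = −17^2/(9n). Laplace's method (interior maximum) gives
  I(n) ~ e^(f(x*)) · sqrt(2π / |f''(x*)|)
        = exp(9n ln(9n/17) − 9n) · sqrt(2π · 9n / 17^2)
        = (9n/17)^(9n) e^(−9n) · sqrt(2π·9n) / 17
        = (sqrt(2π·9n) / 17) · (9n/(17e))^(9n).
This matches Γ(9n+1)/17^(9n+1) with Stirling applied to Γ.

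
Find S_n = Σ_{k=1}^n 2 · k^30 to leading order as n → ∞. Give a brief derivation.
S_n ~ 2 · n^31 / 31

By integral comparison (Euler-Maclaurin), Σ_{k=1}^n 2 · k^30 = 2 · ∫_0^n x^30 dx + O(n^30) = 2 · n^31/31 + O(n^30). (Equivalently, Faulhaber's formula gives the same leading term.)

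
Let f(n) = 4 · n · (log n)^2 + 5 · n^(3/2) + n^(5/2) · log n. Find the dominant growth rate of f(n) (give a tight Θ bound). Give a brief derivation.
f(n) ∈ Θ(n^(5/2) · log n)

Compare the terms by growth order. For large n, n^a · (log n)^b dominates n^a' · (log n)^b' iff a > a', or (a = a' and b > b'). Ranking the 3 terms shows the dominant one is n^(5/2) · log n. Hence f(n) ∈ Θ(n^(5/2) · log n).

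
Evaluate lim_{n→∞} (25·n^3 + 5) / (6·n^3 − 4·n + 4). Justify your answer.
lim = 25/6

For large n the leading n^3 terms dominate both numerator and denominator. Dividing top and bottom by n^3, every other term tends to 0, leaving 25/6.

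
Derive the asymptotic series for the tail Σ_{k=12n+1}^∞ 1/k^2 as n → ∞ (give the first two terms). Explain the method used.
Σ_{k>12n} 1/k^2 = 1/(1 · (12n)) − 1/(2 · (12n)^2) + O(1/(12n)^3)

Compare to the integral: ∫_{12n}^∞ x^(−2) dx = [−x^(−1)/1]_{12n}^∞ = 1/((2−1)·(12n)). The Euler-Maclaurin correction adds −f(12n)/2 = −1/(2·(12n)^2). Euler-Maclaurin then gives
  Σ_{k>12n} 1/k^2 = ∫_{12n}^∞ dx/x^2 − 1/(2·(12n)^2) + O(1/(12n)^3).
(Equivalently this is ζ(2) − Σ_{k≤12n} 1/k^2.)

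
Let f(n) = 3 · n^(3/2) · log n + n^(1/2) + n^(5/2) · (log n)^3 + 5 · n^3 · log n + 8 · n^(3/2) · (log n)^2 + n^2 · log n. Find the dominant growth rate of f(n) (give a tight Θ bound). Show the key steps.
f(n) ∈ Θ(n^3 · log n)

Compare the terms by growth order. For large n, n^a · (log n)^b dominates n^a' · (log n)^b' iff a > a', or (a = a' and b > b'). Ranking the 6 terms shows the dominant one is 5 · n^3 · log n. Hence f(n) ∈ Θ(n^3 · log n).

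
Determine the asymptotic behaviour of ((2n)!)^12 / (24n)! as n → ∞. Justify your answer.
((2n)!)^12/(24n)! ~ ((2π·2n)^(11/2) / sqrt(12)) · 12^(−12·2n)  →  0

Write N = 2n. Stirling: N! ~ sqrt(2π N)(N/e)^N and (12N)! ~ sqrt(2π·12N)·(12N/e)^(12N).
  (N!)^12/(12N)! ~ (2π N)^(12/2) (N/e)^(12N) / [sqrt(2π·12N) (12N/e)^(12N)]
     = (2π N)^(12/2) / sqrt(2π·12N) · (N/(12N))^(12N)
     = (2π N)^((12−1)/2) / sqrt(12) · 12^(−12N).
Since 12^12 > 1, the factor 12^(−12N) decays exponentially, so the ratio → 0. Substituting N = 2n gives the stated form.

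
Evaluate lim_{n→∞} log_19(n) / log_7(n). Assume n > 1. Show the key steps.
lim = ln(7) / ln(19) = log_19(7)

Change of base: log_19(n) = ln n / ln 19 and log_7(n) = ln n / ln 7. The ratio is (ln n / ln 19) · (ln 7 / ln n) = ln 7 / ln 19, a constant independent of n. So the limit is ln 7 / ln 19 = log_19(7).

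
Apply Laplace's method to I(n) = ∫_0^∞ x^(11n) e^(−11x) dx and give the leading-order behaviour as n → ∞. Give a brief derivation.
I(n) ~ (sqrt(2π·11n) / 11) · (11n/(11e))^(11n)

Write the integrand as exp(11n ln x − 11x) and set f(x) = 11n ln x − 11x. Then f'(x) = 11n/x − 11 = 0 at x* = 11n/11, and f''(x*) = −11n/x*^2 = −11^2/(11n). Laplace's method (interior maximum) gives
  I(n) ~ e^(f(x*)) · sqrt(2π / |f''(x*)|)
        = exp(11n ln(11n/11) − 11n) · sqrt(2π · 11n / 11^2)
        = (11n/11)^(11n) e^(−11n) · sqrt(2π·11n) / 11
        = (sqrt(2π·11n) / 11) · (11n/(11e))^(11n).
This matches Γ(11n+1)/11^(11n+1) with Stirling applied to Γ.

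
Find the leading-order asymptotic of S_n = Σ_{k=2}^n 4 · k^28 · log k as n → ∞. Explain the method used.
S_n ~ 4 · n^29 log n / 29 − 4 · n^29 / 841

By integral comparison, S_n = ∫_1^n 4 · x^28 · log x dx + O(n^28 · log n). For the integral, ∫ x^28 log x dx = n^29 log n / 29 − n^29/841 (integration by parts). Hence S_n ~ 4 · n^29 log n / 29 − 4 · n^29 / 841.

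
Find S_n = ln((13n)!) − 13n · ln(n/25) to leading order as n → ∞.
S_n ~ 13n · (ln 325 − 1) + O(ln n)

Stirling: ln((13n)!) = 13n ln(13n) − 13n + O(ln n).
  S_n = 13n ln(13n) − 13n − 13n ln(n/25) + O(ln n)
      = 13n ln(13n) − 13n ln n + 13n ln 25 − 13n + O(ln n)
      = 13n ln 13 + 13n ln 25 − 13n + O(ln n)
      = 13n (ln 325 − 1) + O(ln n).
Numerically ln(325) − 1 ≈ 4.7838.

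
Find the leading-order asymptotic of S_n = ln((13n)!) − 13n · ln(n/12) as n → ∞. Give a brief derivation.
S_n ~ 13n · (ln 156 − 1) + O(ln n)

Stirling: ln((13n)!) = 13n ln(13n) − 13n + O(ln n).
  S_n = 13n ln(13n) − 13n − 13n ln(n/12) + O(ln n)
      = 13n ln(13n) − 13n ln n + 13n ln 12 − 13n + O(ln n)
      = 13n ln 13 + 13n ln 12 − 13n + O(ln n)
      = 13n (ln 156 − 1) + O(ln n).
Numerically ln(156) − 1 ≈ 4.0499.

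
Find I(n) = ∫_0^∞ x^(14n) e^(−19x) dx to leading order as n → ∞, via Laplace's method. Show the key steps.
I(n) ~ (sqrt(2π·14n) / 19) · (14n/(19e))^(14n)

Write the integrand as exp(14n ln x − 19x) and set f(x) = 14n ln x − 19x. Then f'(x) = 14n/x − 19 = 0 at x* = 14n/19, and f''(x*) = −14n/x*^2 = −19^2/(14n). Laplace's method (interior maximum) gives
  I(n) ~ e^(f(x*)) · sqrt(2π / |f''(x*)|)
        = exp(14n ln(14n/19) − 14n) · sqrt(2π · 14n / 19^2)
        = (14n/19)^(14n) e^(−14n) · sqrt(2π·14n) / 19
        = (sqrt(2π·14n) / 19) · (14n/(19e))^(14n).
This matches Γ(14n+1)/19^(14n+1) with Stirling applied to Γ.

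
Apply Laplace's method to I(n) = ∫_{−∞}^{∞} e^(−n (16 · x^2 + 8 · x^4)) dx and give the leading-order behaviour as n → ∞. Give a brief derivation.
I(n) ~ sqrt(π/(16n))

φ(x) = 16 · x^2 + 8 · x^4 has its unique global minimum at x* = 0 (since φ'(x) = 32x + 32x^3 = 0 only at x = 0 for real x with both coefficients positive, and φ → ∞ as |x| → ∞). At x* = 0, φ(0) = 0 and φ''(0) = 32. Laplace's method then gives
  I(n) ~ sqrt(2π / (n · φ''(0))) · e^(−n φ(0)) = sqrt(2π / (32n)) = sqrt(π/(16n)).
The 8 · x^4 term contributes only at subleading order (an O(1/n) relative correction).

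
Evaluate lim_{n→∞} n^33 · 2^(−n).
lim = 0

Exponentials with base > 1 dominate every fixed polynomial: for any fixed c, n^c / 2^n → 0 as n → ∞ (e.g. by the ratio test, or by writing 2^n = e^(n ln 2) and noting e^(n ln 2) / n^c → ∞). Hence n^33 · 2^(−n) = n^33 / 2^n → 0.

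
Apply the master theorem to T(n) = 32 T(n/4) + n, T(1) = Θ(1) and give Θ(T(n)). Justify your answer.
T(n) = Θ(n^(log_4 32))

Master theorem: compare f(n) = n to n^(log_4 32) where log_4 32 ≈ 2.500. Since 1 < log_4 32, we have f(n) = O(n^(log_4 32 − ε)) for some ε > 0 — Case 1. Hence T(n) = Θ(n^(log_4 32)).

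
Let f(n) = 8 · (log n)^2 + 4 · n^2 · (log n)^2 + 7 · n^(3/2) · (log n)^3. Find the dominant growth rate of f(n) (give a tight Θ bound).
f(n) ∈ Θ(n^2 · (log n)^2)

Compare the terms by growth order. For large n, n^a · (log n)^b dominates n^a' · (log n)^b' iff a > a', or (a = a' and b > b'). Ranking the 3 terms shows the dominant one is 4 · n^2 · (log n)^2. Hence f(n) ∈ Θ(n^2 · (log n)^2).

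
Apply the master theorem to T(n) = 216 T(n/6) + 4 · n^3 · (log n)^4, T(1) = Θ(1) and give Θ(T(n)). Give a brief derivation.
T(n) = Θ(n^3 · (log n)^5)

Here log_6 216 = 3 and f(n) = 4 · n^3 · (log n)^4 = Θ(n^(log_6 216) · (log n)^4). This is the extended Case 2 of the master theorem (f matches the critical exponent up to log factors), giving T(n) = Θ(n^(log_6 216) · (log n)^(4+1)) = Θ(n^3 · (log n)^5).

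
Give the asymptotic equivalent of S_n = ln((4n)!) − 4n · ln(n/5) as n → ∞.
S_n ~ 4n · (ln 20 − 1) + O(ln n)

Stirling: ln((4n)!) = 4n ln(4n) − 4n + O(ln n).
  S_n = 4n ln(4n) − 4n − 4n ln(n/5) + O(ln n)
      = 4n ln(4n) − 4n ln n + 4n ln 5 − 4n + O(ln n)
      = 4n ln 4 + 4n ln 5 − 4n + O(ln n)
      = 4n (ln 20 − 1) + O(ln n).
Numerically ln(20) − 1 ≈ 1.9957.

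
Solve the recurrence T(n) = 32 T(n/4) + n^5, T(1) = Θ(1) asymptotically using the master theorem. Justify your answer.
T(n) = Θ(n^5)

log_4 32 ≈ 2.500. f(n) = n^5 dominates n^(log_4 32) since 5 > 2.500, and the regularity condition a·f(n/b) = 32·(n/4)^5 = (32/1024)·n^5 ≤ c·f(n) holds with c = 32/1024 ≈ 0.0312 < 1. So this is Case 3: T(n) = Θ(f(n)) = Θ(n^5).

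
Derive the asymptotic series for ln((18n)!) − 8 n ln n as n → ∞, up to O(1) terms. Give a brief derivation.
ln((18n)!) − 8 n ln n = 10 n ln n + 18(ln 18 − 1) n + (1/2) ln(2π·18n) + O(1/n)

Stirling: ln((18n)!) = 18n ln(18n) − 18n + (1/2) ln(2π·18n) + O(1/n).
Expand 18n ln(18n) = 18n (ln n + ln 18) = 18n ln n + 18n ln 18.
Subtract 8n ln n: leading term is (18 − 8) n ln n = 10 n ln n. The next term is 18n ln 18 − 18n = 18(ln 18 − 1) n. Then the (1/2) ln(2π·18n) correction.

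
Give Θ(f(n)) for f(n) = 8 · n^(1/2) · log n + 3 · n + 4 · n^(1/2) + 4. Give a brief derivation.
f(n) ∈ Θ(n)

Compare the terms by growth order. For large n, n^a · (log n)^b dominates n^a' · (log n)^b' iff a > a', or (a = a' and b > b'). Ranking the 4 terms shows the dominant one is 3 · n. Hence f(n) ∈ Θ(n).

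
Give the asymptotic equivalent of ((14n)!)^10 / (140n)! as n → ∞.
((14n)!)^10/(140n)! ~ ((2π·14n)^(9/2) / sqrt(10)) · 10^(−10·14n)  →  0

Write N = 14n. Stirling: N! ~ sqrt(2π N)(N/e)^N and (10N)! ~ sqrt(2π·10N)·(10N/e)^(10N).
  (N!)^10/(10N)! ~ (2π N)^(10/2) (N/e)^(10N) / [sqrt(2π·10N) (10N/e)^(10N)]
     = (2π N)^(10/2) / sqrt(2π·10N) · (N/(10N))^(10N)
     = (2π N)^((10−1)/2) / sqrt(10) · 10^(−10N).
Since 10^10 > 1, the factor 10^(−10N) decays exponentially, so the ratio → 0. Substituting N = 14n gives the stated form.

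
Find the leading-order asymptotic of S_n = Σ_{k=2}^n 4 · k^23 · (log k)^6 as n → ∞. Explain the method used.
S_n ~ n^24 · (log n)^6 / 6

By integral comparison, S_n = ∫_1^n 4 · x^23 · (log x)^6 dx + O(n^23 · (log n)^6). For the integral, the leading term of ∫_1^n x^23 (log x)^6 dx is n^24/24 · (log n)^6 (by repeated integration by parts; each step lowers the log-exponent and produces a relatively O(1/log n) correction). Hence S_n ~ n^24 · (log n)^6 / 6.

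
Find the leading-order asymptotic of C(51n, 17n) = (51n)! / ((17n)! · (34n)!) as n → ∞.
C(51n, 17n) ~ (27/4)^(17n) · sqrt(3/(4π·17n))

Write N = 17n. Apply Stirling to each factorial:
  (3N)! ~ sqrt(2π·3N) · (3N/e)^(3N),
  N! ~ sqrt(2π N) · (N/e)^N,
  (2N)! ~ sqrt(2π·2N) · (2N/e)^(2N).
The exponential factors combine to (3N)^(3N) / (N^N · (2N)^(2N)) = 3^(3N)/2^(2N) = (3^3/2^2)^N = (27/4)^N.
The square-root prefactors combine to sqrt(2π·3N) / (sqrt(2π N)·sqrt(2π·2N)) = sqrt(3 / (2π·2·N)) = sqrt(3/(4π·17n)).
Substituting N = 17n: C(51n, 17n) ~ (27/4)^(17n) · sqrt(3/(4π·17n)).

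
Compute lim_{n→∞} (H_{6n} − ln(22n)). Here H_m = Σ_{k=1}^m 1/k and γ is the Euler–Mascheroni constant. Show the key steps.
lim = ln(3/11) + γ

By Euler-Maclaurin, H_m = ln m + γ + O(1/m). So
  H_{6n} − ln(22n) = ln(6n) + γ − ln(22n) + O(1/n)
                       = ln(6/22) + γ + O(1/n).
Hence the limit is ln(6/22) + γ (= ln(3/11)).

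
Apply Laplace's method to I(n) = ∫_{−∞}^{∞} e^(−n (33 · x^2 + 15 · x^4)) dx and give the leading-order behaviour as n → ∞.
I(n) ~ sqrt(π/(33n))

φ(x) = 33 · x^2 + 15 · x^4 has its unique global minimum at x* = 0 (since φ'(x) = 66x + 60x^3 = 0 only at x = 0 for real x with both coefficients positive, and φ → ∞ as |x| → ∞). At x* = 0, φ(0) = 0 and φ''(0) = 66. Laplace's method then gives
  I(n) ~ sqrt(2π / (n · φ''(0))) · e^(−n φ(0)) = sqrt(2π / (66n)) = sqrt(π/(33n)).
The 15 · x^4 term contributes only at subleading order (an O(1/n) relative correction).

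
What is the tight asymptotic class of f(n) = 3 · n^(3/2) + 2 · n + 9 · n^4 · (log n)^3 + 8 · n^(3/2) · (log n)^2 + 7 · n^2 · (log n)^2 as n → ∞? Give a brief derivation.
f(n) ∈ Θ(n^4 · (log n)^3)

Compare the terms by growth order. For large n, n^a · (log n)^b dominates n^a' · (log n)^b' iff a > a', or (a = a' and b > b'). Ranking the 5 terms shows the dominant one is 9 · n^4 · (log n)^3. Hence f(n) ∈ Θ(n^4 · (log n)^3).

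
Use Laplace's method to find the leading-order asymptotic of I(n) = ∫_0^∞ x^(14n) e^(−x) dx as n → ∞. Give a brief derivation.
I(n) ~ sqrt(2π·14n) · (14n/e)^(14n)

Write the integrand as exp(14n ln x − x) and set f(x) = 14n ln x − x. Then f'(x) = 14n/x − 1 = 0 at x* = 14n, and f''(x*) = −14n/x*^2 = −1/(14n). Laplace's method (interior maximum) gives
  I(n) ~ e^(f(x*)) · sqrt(2π / |f''(x*)|)
        = exp(14n ln(14n) − 14n) · sqrt(2π · 14n)
        = (14n)^(14n) e^(−14n) · sqrt(2π·14n)
        = sqrt(2π·14n) · (14n/e)^(14n).
This matches Γ(14n+1) with Stirling applied to Γ.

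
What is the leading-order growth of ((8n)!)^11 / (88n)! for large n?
((8n)!)^11/(88n)! ~ ((2π·8n)^(10/2) / sqrt(11)) · 11^(−11·8n)  →  0

Write N = 8n. Stirling: N! ~ sqrt(2π N)(N/e)^N and (11N)! ~ sqrt(2π·11N)·(11N/e)^(11N).
  (N!)^11/(11N)! ~ (2π N)^(11/2) (N/e)^(11N) / [sqrt(2π·11N) (11N/e)^(11N)]
     = (2π N)^(11/2) / sqrt(2π·11N) · (N/(11N))^(11N)
     = (2π N)^((11−1)/2) / sqrt(11) · 11^(−11N).
Since 11^11 > 1, the factor 11^(−11N) decays exponentially, so the ratio → 0. Substituting N = 8n gives the stated form.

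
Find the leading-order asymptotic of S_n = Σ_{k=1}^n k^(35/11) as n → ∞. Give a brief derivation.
S_n ~ (11/46) · n^(46/11)

Integral comparison: Σ_{k=1}^n k^(35/11) = ∫_0^n x^(35/11) dx + O(n^(35/11)). The integral is n^(1 + 35/11) / (1 + 35/11) = n^((35+11)/11) / ((35+11)/11) = (11/46) · n^(46/11).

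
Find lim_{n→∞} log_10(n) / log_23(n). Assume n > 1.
lim = ln(23) / ln(10) = log_10(23)

Change of base: log_10(n) = ln n / ln 10 and log_23(n) = ln n / ln 23. The ratio is (ln n / ln 10) · (ln 23 / ln n) = ln 23 / ln 10, a constant independent of n. So the limit is ln 23 / ln 10 = log_10(23).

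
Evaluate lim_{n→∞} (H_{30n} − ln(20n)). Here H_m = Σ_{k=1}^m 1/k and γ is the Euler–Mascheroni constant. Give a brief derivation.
lim = ln(3/2) + γ

By Euler-Maclaurin, H_m = ln m + γ + O(1/m). So
  H_{30n} − ln(20n) = ln(30n) + γ − ln(20n) + O(1/n)
                       = ln(30/20) + γ + O(1/n).
Hence the limit is ln(30/20) + γ (= ln(3/2)).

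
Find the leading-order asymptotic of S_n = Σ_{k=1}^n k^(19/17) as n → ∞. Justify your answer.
S_n ~ (17/36) · n^(36/17)

Integral comparison: Σ_{k=1}^n k^(19/17) = ∫_0^n x^(19/17) dx + O(n^(19/17)). The integral is n^(1 + 19/17) / (1 + 19/17) = n^((19+17)/17) / ((19+17)/17) = (17/36) · n^(36/17).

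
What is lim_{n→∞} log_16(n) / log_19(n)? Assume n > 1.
lim = ln(19) / ln(16) = log_16(19)

Change of base: log_16(n) = ln n / ln 16 and log_19(n) = ln n / ln 19. The ratio is (ln n / ln 16) · (ln 19 / ln n) = ln 19 / ln 16, a constant independent of n. So the limit is ln 19 / ln 16 = log_16(19).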